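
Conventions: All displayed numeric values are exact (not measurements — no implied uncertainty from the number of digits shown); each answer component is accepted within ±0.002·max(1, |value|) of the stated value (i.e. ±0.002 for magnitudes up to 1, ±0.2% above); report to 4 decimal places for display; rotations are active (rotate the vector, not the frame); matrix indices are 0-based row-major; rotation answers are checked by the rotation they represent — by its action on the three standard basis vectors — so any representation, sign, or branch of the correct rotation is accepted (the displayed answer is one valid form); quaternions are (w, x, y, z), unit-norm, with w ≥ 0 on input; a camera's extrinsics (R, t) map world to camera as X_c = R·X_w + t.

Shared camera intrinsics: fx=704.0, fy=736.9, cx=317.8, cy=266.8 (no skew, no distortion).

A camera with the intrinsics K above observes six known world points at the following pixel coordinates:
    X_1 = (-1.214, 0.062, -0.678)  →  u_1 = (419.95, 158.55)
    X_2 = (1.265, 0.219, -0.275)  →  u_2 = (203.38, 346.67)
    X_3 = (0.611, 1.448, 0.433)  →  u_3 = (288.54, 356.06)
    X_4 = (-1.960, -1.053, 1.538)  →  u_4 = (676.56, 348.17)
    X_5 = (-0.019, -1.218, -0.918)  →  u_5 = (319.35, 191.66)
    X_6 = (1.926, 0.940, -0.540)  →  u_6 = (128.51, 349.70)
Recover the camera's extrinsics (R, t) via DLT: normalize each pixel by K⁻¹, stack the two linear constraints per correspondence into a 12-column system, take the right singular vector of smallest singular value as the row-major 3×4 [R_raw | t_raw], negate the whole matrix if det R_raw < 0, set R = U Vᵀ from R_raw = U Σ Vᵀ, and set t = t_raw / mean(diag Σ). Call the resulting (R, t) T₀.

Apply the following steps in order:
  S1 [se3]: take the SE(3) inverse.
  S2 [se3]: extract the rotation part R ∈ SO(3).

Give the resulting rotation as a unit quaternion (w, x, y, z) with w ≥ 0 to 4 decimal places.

source (pnp_recover): camera pose = R=[-0.8492 -0.1743 0.4986; 0.5098 -0.0239 0.8600; -0.1380 0.9844 0.1092], t=(0.2400, 0.2700, 6.1997)
after S1 (invert_se3): R=[-0.8492 0.5098 -0.1380; -0.1743 -0.0239 0.9844; 0.4986 0.8600 0.1092], t=(0.9216, -6.0547, -1.0287)
after S2 (rot_of_se3): [-0.8492 0.5098 -0.1380; -0.1743 -0.0239 0.9844; 0.4986 0.8600 0.1092]

rotation (quat) = (0.2430, -0.1280, -0.6550, -0.7040)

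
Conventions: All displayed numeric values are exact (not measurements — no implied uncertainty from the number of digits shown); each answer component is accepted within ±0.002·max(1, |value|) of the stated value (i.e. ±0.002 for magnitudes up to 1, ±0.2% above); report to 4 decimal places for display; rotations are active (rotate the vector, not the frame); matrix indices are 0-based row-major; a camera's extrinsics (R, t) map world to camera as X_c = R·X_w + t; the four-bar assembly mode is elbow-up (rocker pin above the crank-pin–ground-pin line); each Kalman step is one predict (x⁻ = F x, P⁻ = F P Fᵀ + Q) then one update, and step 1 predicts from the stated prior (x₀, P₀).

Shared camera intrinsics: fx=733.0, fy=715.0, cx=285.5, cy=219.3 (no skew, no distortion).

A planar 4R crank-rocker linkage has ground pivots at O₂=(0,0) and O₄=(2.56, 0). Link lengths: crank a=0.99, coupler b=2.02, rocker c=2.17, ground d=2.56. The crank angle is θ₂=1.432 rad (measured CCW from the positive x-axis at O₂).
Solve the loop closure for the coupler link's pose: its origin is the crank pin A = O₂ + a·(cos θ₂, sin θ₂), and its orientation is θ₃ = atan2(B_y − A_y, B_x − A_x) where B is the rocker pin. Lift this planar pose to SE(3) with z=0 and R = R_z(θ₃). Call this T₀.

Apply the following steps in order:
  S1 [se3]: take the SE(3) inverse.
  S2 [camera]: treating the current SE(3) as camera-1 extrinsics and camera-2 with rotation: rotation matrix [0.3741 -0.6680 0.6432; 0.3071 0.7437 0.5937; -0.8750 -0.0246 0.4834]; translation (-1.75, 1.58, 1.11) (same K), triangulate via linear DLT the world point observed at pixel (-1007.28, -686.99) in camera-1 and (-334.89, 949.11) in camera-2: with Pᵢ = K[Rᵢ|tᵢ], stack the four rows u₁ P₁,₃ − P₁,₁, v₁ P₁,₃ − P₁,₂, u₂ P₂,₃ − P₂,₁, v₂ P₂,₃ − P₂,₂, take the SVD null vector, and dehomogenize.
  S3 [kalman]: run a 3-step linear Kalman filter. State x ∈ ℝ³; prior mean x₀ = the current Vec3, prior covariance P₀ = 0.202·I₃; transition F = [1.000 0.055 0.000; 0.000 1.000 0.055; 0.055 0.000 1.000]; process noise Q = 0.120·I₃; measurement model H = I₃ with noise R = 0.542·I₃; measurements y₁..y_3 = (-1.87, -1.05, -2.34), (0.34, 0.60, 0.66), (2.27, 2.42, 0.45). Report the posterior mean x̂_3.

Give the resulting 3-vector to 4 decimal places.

result = (0.6004, 0.8910, 0.1518)

source (fourbar_fk): coupler pose = R=[0.8481 -0.5298 0.0000; 0.5298 0.8481 0.0000; 0.0000 0.0000 1.0000], t=(0.1370, 0.9805, 0.0000)
after S1 (invert_se3): R=[0.8481 0.5298 0.0000; -0.5298 0.8481 0.0000; 0.0000 0.0000 1.0000], t=(-0.6356, -0.7590, 0.0000)
after S2 (triangulate): (-0.3254, -0.1466, 0.5609)
after S3 (kf_track): (0.6004, 0.8910, 0.1518)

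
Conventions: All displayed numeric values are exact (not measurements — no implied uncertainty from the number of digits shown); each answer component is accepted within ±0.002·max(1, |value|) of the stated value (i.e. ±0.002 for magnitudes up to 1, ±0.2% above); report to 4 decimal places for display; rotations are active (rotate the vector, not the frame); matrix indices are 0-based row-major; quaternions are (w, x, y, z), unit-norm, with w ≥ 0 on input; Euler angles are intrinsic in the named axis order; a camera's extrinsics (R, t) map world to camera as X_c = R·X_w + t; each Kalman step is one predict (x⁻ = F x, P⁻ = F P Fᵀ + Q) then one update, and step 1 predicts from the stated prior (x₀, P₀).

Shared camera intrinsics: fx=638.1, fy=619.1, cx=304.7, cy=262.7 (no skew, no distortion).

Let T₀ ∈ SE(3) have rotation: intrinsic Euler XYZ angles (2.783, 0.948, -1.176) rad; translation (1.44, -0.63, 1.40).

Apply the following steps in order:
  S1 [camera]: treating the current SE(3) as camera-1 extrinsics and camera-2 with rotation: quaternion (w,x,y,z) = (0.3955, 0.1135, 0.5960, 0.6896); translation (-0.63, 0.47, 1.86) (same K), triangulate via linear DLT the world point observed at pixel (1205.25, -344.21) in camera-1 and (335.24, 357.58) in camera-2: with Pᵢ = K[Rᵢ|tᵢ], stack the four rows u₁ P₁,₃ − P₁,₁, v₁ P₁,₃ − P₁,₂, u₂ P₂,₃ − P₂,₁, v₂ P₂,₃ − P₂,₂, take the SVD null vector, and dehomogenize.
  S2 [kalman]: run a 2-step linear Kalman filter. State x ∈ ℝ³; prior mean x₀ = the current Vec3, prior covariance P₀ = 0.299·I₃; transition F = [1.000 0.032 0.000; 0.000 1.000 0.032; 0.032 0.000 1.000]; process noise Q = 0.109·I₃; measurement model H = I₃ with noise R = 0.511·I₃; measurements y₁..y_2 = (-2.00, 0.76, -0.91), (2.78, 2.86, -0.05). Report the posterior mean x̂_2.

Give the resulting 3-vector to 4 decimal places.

after S1 (triangulate): (-1.1618, 1.7727, 1.2556)
after S2 (kf_track): (0.2204, 1.9698, 0.1508)

result = (0.2204, 1.9698, 0.1508)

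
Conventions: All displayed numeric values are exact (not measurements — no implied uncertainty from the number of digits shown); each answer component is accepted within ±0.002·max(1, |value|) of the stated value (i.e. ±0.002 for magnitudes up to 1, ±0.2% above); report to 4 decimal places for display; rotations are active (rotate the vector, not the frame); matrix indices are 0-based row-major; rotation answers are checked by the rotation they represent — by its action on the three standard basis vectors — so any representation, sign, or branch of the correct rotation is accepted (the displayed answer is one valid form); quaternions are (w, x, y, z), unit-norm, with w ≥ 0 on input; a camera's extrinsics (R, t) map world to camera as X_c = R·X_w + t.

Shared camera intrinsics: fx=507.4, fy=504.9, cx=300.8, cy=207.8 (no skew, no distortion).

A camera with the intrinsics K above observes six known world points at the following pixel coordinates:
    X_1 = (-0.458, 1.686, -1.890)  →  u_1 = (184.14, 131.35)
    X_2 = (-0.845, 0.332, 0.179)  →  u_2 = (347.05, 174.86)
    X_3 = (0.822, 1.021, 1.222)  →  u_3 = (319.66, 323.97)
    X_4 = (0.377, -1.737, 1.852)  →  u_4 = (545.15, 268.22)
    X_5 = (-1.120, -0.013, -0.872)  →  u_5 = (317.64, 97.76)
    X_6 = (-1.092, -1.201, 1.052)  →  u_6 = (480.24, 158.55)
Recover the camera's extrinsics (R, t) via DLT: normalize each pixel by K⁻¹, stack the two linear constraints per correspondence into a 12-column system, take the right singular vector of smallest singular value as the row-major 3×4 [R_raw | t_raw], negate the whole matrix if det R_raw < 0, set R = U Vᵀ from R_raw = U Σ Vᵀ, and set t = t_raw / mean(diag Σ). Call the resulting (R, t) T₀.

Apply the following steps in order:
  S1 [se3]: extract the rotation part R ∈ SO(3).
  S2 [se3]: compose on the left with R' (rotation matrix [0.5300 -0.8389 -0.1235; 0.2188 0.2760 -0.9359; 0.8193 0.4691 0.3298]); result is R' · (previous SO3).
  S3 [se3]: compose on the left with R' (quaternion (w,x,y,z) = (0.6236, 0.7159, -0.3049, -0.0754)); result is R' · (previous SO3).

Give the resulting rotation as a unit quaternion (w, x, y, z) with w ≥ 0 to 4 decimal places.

source (pnp_recover): camera pose = R=[-0.4469 -0.5582 0.6991; 0.5934 0.3999 0.6986; -0.6695 0.7270 0.1525], t=(0.3299, -0.2199, 6.2686)
after S1 (rot_of_se3): [-0.4469 -0.5582 0.6991; 0.5934 0.3999 0.6986; -0.6695 0.7270 0.1525]
after S2 (compose_so3): [-0.6520 -0.7211 -0.2343; 0.6926 -0.6922 0.2030; -0.3086 -0.0299 0.9507]
after S3 (compose_so3): [-0.6100 -0.3271 -0.7218; 0.5821 0.4331 -0.6882; 0.5377 -0.8399 -0.0738]

rotation (quat) = (0.4328, -0.0876, -0.7275, 0.5251)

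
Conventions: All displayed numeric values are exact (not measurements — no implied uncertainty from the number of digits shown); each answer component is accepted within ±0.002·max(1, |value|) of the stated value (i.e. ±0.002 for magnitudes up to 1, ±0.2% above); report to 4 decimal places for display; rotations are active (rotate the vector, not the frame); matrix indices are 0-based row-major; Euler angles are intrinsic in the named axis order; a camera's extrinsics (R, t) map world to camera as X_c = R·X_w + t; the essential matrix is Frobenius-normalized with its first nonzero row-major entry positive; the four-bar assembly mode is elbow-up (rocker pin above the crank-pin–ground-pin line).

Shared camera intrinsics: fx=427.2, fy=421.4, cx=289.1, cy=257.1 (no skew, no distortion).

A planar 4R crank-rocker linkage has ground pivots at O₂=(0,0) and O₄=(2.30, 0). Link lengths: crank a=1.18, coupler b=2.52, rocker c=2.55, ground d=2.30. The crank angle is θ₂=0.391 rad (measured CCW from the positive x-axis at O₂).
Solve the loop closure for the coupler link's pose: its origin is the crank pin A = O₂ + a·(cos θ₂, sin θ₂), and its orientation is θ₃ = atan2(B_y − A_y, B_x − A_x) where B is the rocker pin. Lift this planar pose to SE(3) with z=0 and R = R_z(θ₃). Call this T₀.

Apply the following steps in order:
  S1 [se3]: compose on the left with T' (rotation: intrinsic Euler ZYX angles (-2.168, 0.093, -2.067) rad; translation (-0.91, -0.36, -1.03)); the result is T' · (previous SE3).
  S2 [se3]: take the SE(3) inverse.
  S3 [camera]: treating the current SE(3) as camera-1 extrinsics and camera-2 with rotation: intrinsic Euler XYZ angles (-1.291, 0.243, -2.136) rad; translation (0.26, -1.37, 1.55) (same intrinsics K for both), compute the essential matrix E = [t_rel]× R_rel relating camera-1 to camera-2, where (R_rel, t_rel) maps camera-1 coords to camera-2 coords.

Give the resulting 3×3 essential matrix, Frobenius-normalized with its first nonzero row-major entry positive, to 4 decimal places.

source (fourbar_fk): coupler pose = R=[0.5570 -0.8305 0.0000; 0.8305 0.5570 0.0000; 0.0000 0.0000 1.0000], t=(1.0909, 0.4497, 0.0000)
after S1 (compose_se3): R=[-0.6007 0.2713 0.7520; -0.1802 0.8705 -0.4580; -0.7789 -0.4106 -0.4740], t=(-1.6772, -1.1074, -1.5251)
after S2 (invert_se3): R=[-0.6007 -0.1802 -0.7789; 0.2713 0.8705 -0.4106; 0.7520 -0.4580 -0.4740], t=(-2.3949, 0.7929, 0.0312)
after S3 (essential): [0.3918 -0.5127 -0.2861; -0.0287 -0.0893 0.2198; 0.0103 0.3456 -0.5702]

matrix = [0.3918 -0.5127 -0.2861; -0.0287 -0.0893 0.2198; 0.0103 0.3456 -0.5702]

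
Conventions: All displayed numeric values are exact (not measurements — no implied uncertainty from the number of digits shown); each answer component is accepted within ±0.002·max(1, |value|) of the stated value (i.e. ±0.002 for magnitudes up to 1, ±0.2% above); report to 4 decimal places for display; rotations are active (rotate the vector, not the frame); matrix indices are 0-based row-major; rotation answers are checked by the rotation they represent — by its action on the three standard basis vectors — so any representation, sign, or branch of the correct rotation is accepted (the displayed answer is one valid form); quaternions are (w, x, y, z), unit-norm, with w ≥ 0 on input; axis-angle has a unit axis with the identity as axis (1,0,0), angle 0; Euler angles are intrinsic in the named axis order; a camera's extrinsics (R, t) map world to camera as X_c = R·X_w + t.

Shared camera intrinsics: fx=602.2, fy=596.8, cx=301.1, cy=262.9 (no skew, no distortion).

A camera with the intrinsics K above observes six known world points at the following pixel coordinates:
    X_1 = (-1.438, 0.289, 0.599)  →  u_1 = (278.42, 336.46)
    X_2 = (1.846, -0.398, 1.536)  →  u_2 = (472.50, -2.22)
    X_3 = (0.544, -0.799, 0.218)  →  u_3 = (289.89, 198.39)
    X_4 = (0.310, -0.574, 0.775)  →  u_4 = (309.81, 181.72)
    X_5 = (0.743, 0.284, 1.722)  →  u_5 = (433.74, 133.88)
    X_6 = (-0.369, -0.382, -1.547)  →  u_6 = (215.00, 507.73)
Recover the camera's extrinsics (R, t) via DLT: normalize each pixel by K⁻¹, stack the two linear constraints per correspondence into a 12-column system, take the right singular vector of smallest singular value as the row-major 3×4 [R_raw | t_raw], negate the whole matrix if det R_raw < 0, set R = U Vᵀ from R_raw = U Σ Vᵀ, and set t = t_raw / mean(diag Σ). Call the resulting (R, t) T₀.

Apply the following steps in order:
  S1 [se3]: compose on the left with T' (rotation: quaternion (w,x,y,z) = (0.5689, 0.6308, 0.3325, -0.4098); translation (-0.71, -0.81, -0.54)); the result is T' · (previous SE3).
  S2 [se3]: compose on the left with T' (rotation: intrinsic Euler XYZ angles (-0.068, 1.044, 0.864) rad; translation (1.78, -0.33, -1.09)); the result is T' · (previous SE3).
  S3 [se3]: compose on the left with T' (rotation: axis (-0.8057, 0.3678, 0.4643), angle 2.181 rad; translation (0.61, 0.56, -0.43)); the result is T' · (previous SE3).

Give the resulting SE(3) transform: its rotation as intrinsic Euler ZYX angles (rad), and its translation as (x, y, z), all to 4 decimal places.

rotation (euler_zyx) = (3.0705, -0.6592, 0.2448), translation = (7.1353, -1.8461, -0.2337)

source (pnp_recover): camera pose = R=[0.5553 0.8162 0.1595; -0.4790 0.4707 -0.7409; -0.6798 0.3351 0.6524], t=(0.2400, 0.3600, 4.5502)
after S1 (compose_se3): R=[-0.0840 0.7321 -0.6761; 0.7102 -0.4319 -0.5559; -0.6990 -0.5268 -0.4837], t=(-0.9158, -5.3742, -0.6714)
after S2 (compose_se3): R=[-0.9031 -0.0513 -0.4263; 0.4075 0.2103 -0.8887; 0.1352 -0.9763 -0.1691], t=(2.9553, -4.7348, -4.1540)
after S3 (compose_se3): R=[-0.7885 0.0792 0.6099; 0.0561 -0.9783 0.1996; 0.6124 0.1916 0.7669], t=(7.1353, -1.8461, -0.2337)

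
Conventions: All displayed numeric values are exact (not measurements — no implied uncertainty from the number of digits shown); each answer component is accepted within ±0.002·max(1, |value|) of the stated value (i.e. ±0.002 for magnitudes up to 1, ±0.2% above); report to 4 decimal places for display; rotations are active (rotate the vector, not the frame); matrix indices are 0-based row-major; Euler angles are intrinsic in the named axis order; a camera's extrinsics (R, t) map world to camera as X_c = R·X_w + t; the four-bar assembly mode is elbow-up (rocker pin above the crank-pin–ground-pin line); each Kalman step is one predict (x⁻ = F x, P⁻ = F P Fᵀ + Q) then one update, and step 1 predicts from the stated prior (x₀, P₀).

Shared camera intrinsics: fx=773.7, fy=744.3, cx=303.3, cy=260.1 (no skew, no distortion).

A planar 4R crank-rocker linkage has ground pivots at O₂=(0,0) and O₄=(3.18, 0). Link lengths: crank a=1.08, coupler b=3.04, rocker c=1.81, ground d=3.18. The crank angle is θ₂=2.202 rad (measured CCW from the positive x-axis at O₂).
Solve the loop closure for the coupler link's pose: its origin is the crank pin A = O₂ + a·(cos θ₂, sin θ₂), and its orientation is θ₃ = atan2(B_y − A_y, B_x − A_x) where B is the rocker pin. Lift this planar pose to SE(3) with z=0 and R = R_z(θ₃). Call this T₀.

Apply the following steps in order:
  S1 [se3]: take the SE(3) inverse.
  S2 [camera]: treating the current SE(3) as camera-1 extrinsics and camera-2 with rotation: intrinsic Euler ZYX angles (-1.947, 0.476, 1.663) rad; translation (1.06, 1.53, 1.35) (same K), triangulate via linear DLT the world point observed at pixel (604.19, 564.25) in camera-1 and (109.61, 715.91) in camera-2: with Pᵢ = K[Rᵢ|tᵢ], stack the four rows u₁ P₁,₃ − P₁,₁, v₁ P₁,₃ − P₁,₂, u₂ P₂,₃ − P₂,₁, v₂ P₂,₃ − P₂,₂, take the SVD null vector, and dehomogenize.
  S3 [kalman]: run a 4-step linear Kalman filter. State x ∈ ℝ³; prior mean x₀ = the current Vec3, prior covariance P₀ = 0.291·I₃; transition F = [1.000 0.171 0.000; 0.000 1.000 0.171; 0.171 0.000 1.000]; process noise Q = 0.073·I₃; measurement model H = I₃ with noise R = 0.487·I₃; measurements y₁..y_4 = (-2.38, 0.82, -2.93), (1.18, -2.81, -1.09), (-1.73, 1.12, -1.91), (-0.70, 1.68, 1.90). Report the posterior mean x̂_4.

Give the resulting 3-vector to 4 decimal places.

source (fourbar_fk): coupler pose = R=[0.9716 -0.2365 0.0000; 0.2365 0.9716 0.0000; 0.0000 0.0000 1.0000], t=(-0.6373, 0.8719, 0.0000)
after S1 (invert_se3): R=[0.9716 0.2365 0.0000; -0.2365 0.9716 0.0000; 0.0000 0.0000 1.0000], t=(0.4131, -0.9979, 0.0000)
after S2 (triangulate): (-0.2035, 1.6262, 1.5425)
after S3 (kf_track): (-0.5393, 0.5844, -0.2220)

result = (-0.5393, 0.5844, -0.2220)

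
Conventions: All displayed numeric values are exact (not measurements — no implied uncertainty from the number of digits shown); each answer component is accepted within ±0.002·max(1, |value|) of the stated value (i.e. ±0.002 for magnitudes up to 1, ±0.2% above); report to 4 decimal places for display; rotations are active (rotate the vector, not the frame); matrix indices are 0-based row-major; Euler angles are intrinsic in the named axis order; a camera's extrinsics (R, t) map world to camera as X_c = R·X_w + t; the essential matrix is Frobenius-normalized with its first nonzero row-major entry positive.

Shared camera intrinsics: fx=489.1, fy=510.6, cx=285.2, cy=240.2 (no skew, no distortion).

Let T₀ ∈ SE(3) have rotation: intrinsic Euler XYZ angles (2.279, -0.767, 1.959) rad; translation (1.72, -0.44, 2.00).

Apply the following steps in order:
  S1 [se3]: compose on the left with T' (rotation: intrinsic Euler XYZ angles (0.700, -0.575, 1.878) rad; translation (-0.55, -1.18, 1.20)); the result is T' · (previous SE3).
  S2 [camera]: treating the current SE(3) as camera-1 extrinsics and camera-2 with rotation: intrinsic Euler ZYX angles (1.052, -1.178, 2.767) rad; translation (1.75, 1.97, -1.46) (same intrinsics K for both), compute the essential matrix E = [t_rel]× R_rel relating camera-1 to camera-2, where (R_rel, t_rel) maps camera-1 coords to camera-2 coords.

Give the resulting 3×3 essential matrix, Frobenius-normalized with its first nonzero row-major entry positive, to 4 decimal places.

matrix = [0.3993 -0.1225 0.4096; 0.0021 0.6880 0.0543; 0.2816 0.1017 0.3031]

after S1 (compose_se3): R=[-0.0841 -0.4890 0.8682; -0.7413 -0.5515 -0.3824; 0.6658 -0.6758 -0.3161], t=(-1.7222, -0.8703, 3.5837)
after S2 (essential): [0.3993 -0.1225 0.4096; 0.0021 0.6880 0.0543; 0.2816 0.1017 0.3031]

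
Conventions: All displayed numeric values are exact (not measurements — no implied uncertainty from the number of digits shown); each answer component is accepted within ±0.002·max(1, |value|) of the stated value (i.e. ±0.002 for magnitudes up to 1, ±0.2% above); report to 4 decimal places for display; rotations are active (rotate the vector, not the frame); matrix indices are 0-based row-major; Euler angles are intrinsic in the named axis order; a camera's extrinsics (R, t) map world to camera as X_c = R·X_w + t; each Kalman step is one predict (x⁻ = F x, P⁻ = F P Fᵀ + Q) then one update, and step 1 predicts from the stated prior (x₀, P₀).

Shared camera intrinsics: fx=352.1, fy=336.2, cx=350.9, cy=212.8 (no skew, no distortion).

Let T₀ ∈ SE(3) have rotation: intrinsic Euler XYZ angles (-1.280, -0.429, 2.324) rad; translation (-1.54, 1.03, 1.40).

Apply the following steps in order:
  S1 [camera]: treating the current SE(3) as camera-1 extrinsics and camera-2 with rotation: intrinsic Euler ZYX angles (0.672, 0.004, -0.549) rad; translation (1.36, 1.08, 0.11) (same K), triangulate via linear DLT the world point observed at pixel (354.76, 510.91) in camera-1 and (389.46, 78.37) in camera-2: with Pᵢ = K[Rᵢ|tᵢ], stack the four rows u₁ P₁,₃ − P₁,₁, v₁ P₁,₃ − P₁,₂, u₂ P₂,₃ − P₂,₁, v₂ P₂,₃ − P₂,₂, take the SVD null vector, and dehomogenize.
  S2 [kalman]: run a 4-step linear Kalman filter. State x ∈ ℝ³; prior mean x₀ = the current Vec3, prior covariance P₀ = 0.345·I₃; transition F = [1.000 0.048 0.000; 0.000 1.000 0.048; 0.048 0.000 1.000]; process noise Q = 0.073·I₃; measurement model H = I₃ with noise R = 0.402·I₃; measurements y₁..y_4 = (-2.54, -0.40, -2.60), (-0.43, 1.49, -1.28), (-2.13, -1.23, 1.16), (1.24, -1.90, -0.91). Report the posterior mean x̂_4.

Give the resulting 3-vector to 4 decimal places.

after S1 (triangulate): (-1.9435, -0.9871, 0.7112)
after S2 (kf_track): (-0.7095, -0.8851, -0.5902)

result = (-0.7095, -0.8851, -0.5902)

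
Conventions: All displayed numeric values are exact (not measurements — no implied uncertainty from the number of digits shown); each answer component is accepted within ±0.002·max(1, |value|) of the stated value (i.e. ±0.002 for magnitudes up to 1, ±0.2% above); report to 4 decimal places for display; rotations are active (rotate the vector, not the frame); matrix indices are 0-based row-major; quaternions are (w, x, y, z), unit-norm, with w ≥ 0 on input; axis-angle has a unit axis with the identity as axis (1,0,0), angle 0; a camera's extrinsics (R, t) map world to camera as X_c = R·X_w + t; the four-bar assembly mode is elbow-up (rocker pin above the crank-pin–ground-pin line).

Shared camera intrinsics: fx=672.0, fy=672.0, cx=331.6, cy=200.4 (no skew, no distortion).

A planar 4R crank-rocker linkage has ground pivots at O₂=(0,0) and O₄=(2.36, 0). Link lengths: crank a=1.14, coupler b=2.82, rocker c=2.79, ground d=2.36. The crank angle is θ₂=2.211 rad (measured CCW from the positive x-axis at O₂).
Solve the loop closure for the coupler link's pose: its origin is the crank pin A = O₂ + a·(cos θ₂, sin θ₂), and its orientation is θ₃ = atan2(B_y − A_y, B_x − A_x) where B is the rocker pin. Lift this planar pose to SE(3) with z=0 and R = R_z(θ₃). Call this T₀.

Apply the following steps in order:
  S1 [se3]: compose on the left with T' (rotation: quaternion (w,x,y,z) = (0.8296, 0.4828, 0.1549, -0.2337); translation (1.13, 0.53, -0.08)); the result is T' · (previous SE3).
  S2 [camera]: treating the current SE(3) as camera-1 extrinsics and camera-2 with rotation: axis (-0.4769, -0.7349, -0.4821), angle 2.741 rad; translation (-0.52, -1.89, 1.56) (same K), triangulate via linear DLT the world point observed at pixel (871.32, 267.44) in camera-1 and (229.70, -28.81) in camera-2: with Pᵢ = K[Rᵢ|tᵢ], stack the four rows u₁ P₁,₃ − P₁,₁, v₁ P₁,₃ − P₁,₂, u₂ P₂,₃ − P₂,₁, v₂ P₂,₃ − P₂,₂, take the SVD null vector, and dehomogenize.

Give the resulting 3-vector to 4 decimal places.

source (fourbar_fk): coupler pose = R=[0.7843 -0.6204 0.0000; 0.6204 0.7843 0.0000; 0.0000 0.0000 1.0000], t=(-0.6810, 0.9143, 0.0000)
after S1 (compose_se3): R=[0.9943 -0.1015 0.0314; 0.0766 0.4807 -0.8735; 0.0736 0.8710 0.4858], t=(1.0474, 1.0803, 0.9149)
after S2 (triangulate): (0.4806, 0.3816, 1.2719)

result = (0.4806, 0.3816, 1.2719)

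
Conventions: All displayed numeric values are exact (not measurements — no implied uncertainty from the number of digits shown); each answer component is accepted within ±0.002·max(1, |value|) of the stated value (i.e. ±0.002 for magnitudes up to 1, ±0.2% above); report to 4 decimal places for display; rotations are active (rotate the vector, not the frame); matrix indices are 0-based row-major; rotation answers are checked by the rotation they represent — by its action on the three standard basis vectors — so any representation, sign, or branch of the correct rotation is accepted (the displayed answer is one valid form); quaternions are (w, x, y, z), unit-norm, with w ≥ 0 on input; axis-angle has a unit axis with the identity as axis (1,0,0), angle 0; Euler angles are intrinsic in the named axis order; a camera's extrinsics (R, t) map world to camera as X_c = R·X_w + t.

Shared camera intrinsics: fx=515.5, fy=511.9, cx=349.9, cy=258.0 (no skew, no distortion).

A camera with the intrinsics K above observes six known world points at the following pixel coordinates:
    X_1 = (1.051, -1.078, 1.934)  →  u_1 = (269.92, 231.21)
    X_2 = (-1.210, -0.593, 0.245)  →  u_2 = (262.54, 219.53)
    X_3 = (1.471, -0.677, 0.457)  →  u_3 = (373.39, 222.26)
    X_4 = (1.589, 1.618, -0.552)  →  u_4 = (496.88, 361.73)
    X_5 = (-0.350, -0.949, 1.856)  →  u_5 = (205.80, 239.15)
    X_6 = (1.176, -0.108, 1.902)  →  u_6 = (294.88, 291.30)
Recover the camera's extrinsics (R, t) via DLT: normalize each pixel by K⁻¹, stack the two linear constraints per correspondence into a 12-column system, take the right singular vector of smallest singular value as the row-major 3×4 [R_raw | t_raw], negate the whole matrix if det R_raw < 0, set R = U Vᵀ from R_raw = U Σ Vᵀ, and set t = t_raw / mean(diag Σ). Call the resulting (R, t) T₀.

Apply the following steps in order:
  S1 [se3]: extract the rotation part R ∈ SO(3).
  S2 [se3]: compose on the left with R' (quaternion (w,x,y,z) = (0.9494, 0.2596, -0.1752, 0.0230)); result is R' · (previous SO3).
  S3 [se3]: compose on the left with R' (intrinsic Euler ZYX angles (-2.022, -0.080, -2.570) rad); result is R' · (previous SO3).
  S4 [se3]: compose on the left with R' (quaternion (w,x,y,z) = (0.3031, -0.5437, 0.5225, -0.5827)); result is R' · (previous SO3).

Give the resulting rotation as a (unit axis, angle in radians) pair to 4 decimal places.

source (pnp_recover): camera pose = R=[0.5051 0.2956 -0.8108; -0.0487 0.9478 0.3152; 0.8617 -0.1197 0.4931], t=(0.1599, 0.0600, 5.7208)
after S1 (rot_of_se3): [0.5051 0.2956 -0.8108; -0.0487 0.9478 0.3152; 0.8617 -0.1197 0.4931]
after S2 (compose_so3): [0.2038 0.1879 -0.9608; -0.4976 0.8650 0.0637; 0.8431 0.4652 0.2698]
after S3 (compose_so3): [0.6832 -0.5399 0.4917; -0.5958 -0.0229 0.8028; -0.4222 -0.8414 -0.3373]
after S4 (compose_so3): [-0.4269 -0.6732 -0.6037; -0.3505 0.7387 -0.5758; 0.8336 -0.0342 -0.5513]

rotation (axis_angle) = ((0.3451, -0.9158, 0.2056), 2.2393)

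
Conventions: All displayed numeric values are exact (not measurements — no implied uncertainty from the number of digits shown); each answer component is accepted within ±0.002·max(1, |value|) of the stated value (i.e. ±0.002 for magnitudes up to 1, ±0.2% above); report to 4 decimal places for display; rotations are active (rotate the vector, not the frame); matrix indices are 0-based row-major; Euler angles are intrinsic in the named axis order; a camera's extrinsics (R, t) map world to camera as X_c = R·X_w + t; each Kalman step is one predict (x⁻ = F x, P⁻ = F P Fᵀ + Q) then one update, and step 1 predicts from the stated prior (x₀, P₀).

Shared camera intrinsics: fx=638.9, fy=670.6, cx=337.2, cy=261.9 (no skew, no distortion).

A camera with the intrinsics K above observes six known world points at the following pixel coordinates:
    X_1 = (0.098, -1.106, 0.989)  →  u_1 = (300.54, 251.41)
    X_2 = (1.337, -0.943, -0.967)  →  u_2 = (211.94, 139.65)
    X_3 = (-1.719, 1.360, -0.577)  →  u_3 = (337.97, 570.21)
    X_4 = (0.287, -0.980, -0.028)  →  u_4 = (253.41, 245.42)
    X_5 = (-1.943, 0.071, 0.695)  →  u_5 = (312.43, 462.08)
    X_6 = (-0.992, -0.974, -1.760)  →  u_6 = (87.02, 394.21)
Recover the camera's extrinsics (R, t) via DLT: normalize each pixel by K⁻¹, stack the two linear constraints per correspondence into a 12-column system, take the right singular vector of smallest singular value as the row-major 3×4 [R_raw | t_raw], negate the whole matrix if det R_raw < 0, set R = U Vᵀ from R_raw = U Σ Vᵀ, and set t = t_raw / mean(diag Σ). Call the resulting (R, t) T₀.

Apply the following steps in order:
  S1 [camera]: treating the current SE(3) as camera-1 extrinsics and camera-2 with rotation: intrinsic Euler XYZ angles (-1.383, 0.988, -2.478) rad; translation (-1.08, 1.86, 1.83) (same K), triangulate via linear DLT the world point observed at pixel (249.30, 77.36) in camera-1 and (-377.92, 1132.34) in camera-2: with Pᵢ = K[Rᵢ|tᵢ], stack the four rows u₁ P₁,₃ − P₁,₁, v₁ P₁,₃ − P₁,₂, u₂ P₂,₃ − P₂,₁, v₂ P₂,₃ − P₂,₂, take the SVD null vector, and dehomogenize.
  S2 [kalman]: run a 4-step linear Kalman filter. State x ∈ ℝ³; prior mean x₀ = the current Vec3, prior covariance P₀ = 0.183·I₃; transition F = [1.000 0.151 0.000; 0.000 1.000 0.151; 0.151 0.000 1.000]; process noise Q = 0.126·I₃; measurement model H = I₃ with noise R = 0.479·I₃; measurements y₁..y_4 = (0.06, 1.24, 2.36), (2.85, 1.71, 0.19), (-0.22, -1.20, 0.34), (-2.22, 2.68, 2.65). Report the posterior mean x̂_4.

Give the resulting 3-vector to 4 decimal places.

source (pnp_recover): camera pose = R=[0.2789 0.7607 0.5861; -0.9158 0.3944 -0.0761; -0.2891 -0.5155 0.8067], t=(-0.2100, 0.4802, 6.4004)
after S1 (triangulate): (1.9051, -1.0135, -0.6126)
after S2 (kf_track): (-0.1493, 1.0300, 1.5038)

result = (-0.1493, 1.0300, 1.5038)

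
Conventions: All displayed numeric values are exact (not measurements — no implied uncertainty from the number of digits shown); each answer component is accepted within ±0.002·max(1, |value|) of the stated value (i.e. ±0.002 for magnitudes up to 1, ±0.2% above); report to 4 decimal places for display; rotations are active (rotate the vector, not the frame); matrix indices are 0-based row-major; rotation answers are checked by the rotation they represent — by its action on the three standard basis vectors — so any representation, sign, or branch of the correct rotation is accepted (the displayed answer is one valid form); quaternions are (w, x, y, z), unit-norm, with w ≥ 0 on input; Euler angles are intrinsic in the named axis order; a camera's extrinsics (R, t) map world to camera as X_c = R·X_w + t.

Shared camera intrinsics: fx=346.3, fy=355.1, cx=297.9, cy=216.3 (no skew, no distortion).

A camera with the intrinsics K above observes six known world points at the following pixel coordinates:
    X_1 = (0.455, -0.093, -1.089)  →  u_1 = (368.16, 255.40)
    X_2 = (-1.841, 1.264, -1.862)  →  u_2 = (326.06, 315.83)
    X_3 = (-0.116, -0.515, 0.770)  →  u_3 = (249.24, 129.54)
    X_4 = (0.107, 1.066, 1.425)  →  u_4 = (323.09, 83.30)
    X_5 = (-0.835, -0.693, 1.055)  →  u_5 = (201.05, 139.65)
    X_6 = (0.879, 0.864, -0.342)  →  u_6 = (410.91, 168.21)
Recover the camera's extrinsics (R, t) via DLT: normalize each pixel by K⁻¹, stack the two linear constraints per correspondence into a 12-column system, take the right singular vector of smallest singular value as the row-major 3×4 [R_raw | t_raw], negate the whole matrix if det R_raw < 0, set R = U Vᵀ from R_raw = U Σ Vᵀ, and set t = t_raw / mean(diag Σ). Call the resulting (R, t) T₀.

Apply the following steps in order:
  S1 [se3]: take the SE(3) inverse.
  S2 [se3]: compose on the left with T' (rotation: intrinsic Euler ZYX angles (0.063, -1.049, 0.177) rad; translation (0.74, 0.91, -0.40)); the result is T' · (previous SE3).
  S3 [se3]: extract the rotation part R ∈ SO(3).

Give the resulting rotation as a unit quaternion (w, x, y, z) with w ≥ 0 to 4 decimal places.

source (pnp_recover): camera pose = R=[0.6380 0.6720 -0.3760; -0.3658 -0.1651 -0.9159; -0.6776 0.7219 0.1405], t=(0.1299, -0.4300, 4.3097)
after S1 (invert_se3): R=[0.6380 -0.3658 -0.6776; 0.6720 -0.1651 0.7219; -0.3760 -0.9159 0.1405], t=(2.6799, -3.2695, -0.9505)
after S2 (compose_se3): R=[0.4894 0.6233 -0.6099; 0.7600 0.0381 0.6488; 0.4276 -0.7810 -0.4551], t=(3.5729, -1.9684, 1.1700)
after S3 (rot_of_se3): [0.4894 0.6233 -0.6099; 0.7600 0.0381 0.6488; 0.4276 -0.7810 -0.4551]

rotation (quat) = (0.5178, -0.6904, -0.5009, 0.0660)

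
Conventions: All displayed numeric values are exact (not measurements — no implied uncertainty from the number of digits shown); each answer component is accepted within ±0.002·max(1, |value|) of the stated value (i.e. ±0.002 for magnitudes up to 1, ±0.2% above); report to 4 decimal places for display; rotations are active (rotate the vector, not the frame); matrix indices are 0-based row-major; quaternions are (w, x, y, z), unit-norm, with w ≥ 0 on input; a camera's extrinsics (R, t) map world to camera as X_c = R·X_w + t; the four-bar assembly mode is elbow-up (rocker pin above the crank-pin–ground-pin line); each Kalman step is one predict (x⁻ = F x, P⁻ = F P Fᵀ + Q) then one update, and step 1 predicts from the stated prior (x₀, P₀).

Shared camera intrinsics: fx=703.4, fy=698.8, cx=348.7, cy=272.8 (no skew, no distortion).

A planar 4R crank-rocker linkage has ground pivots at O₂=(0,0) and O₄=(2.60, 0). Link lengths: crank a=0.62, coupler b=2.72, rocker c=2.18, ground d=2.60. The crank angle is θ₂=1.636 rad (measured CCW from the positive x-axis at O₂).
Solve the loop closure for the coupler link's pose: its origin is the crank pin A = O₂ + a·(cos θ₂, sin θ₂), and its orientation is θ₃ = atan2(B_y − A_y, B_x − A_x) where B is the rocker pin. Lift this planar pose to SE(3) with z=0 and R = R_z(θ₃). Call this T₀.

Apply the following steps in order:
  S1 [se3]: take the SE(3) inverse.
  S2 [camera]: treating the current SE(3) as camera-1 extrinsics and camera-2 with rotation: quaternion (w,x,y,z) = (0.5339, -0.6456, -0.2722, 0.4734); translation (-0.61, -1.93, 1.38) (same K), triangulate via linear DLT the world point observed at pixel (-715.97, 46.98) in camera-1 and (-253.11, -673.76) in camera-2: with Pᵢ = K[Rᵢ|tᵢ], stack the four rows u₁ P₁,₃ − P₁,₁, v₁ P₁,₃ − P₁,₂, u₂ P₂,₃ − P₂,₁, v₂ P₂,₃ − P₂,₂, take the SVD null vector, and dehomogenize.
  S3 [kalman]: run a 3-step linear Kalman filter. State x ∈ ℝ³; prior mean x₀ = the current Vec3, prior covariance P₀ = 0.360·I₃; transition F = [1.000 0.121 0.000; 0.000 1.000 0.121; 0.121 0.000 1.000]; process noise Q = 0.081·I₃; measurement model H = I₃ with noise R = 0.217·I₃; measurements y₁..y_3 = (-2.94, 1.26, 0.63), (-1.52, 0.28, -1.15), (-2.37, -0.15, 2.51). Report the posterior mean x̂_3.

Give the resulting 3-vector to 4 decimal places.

result = (-1.9935, 0.2532, 0.8030)

source (fourbar_fk): coupler pose = R=[0.8277 -0.5611 0.0000; 0.5611 0.8277 0.0000; 0.0000 0.0000 1.0000], t=(-0.0404, 0.6187, 0.0000)
after S1 (invert_se3): R=[0.8277 0.5611 0.0000; -0.5611 0.8277 0.0000; 0.0000 0.0000 1.0000], t=(-0.3137, -0.5348, 0.0000)
after S2 (triangulate): (-0.6804, -0.0484, 0.5973)
after S3 (kf_track): (-1.9935, 0.2532, 0.8030)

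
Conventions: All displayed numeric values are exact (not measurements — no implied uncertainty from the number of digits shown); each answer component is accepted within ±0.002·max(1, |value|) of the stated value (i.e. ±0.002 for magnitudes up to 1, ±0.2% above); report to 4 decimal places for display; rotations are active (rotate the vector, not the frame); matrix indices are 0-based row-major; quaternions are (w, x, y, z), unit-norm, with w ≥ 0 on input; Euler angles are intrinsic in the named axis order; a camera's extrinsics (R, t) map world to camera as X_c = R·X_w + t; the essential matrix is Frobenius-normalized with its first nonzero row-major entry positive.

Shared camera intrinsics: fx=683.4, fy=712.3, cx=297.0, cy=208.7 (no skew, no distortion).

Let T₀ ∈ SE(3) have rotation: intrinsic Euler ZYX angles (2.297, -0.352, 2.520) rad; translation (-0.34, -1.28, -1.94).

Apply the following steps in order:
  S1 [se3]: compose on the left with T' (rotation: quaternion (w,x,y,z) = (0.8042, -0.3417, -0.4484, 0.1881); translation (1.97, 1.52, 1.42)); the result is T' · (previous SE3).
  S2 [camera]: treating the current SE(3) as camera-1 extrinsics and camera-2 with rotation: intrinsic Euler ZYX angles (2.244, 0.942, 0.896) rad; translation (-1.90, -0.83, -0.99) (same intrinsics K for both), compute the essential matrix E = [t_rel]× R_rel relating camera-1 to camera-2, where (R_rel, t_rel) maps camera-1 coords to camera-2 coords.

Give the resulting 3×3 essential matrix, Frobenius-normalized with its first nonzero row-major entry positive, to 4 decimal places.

matrix = [0.1261 0.2015 -0.4878; 0.0651 0.5910 0.3657; -0.1215 -0.2976 0.3390]

after S1 (compose_se3): R=[-0.6188 -0.0723 0.7822; 0.2400 0.9307 0.2760; -0.7480 0.3585 -0.5586], t=(3.4344, -0.3166, 1.4312)
after S2 (essential): [0.1261 0.2015 -0.4878; 0.0651 0.5910 0.3657; -0.1215 -0.2976 0.3390]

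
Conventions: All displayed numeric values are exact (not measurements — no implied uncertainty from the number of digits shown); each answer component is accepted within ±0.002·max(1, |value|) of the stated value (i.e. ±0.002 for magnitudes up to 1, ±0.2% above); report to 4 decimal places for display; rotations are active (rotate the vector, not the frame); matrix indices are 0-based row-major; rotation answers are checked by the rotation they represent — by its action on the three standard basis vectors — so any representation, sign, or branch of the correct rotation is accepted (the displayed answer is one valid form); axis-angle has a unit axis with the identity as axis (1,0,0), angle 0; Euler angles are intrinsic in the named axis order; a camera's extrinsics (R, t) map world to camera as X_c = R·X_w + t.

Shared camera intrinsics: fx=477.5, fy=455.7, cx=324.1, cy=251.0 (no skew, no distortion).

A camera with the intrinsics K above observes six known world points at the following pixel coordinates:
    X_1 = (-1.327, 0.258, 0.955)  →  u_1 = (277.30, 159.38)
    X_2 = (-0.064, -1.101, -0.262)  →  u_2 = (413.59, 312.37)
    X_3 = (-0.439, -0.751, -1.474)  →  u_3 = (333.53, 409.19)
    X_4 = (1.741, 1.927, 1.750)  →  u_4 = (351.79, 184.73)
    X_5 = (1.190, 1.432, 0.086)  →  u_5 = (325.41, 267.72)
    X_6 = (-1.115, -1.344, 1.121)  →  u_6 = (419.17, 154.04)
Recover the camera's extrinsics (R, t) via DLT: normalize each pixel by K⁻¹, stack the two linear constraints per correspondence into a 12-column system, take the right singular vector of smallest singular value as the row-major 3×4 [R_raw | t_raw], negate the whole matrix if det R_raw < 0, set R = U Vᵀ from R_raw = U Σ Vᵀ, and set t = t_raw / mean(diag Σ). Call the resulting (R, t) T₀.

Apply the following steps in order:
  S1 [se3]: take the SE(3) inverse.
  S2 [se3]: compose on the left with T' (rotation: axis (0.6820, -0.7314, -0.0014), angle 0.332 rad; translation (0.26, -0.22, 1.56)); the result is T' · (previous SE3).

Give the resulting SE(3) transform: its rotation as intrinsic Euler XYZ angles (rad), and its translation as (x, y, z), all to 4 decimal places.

rotation (euler_xyz) = (-0.9926, 0.7266, -0.7017), translation = (-3.8651, -3.6579, -0.6378)

source (pnp_recover): camera pose = R=[0.6385 -0.7147 0.2857; 0.2585 -0.1504 -0.9542; 0.7249 0.6831 0.0887], t=(0.2600, 0.2700, 5.7901)
after S1 (invert_se3): R=[0.6385 0.2585 0.7249; -0.7147 -0.1504 0.6831; 0.2857 -0.9542 0.0887], t=(-4.4332, -3.7287, -0.3302)
after S2 (compose_se3): R=[0.5709 0.4825 0.6643; -0.7777 0.0583 0.6260; 0.2633 -0.8739 0.4085], t=(-3.8651, -3.6579, -0.6378)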